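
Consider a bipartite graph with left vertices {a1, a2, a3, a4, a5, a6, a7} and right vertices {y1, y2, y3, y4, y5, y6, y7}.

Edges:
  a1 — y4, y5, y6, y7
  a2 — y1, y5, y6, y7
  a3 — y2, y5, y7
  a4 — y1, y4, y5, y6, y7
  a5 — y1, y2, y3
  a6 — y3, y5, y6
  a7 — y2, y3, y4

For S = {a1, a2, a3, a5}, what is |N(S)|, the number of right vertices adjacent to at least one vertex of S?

7

The union of neighbours of {a1, a2, a3, a5} is {y1, y2, y3, y4, y5, y6, y7}, which has 7 elements.
Since |N(S)| = 7 ≥ |S| = 4, Hall's condition holds for this subset.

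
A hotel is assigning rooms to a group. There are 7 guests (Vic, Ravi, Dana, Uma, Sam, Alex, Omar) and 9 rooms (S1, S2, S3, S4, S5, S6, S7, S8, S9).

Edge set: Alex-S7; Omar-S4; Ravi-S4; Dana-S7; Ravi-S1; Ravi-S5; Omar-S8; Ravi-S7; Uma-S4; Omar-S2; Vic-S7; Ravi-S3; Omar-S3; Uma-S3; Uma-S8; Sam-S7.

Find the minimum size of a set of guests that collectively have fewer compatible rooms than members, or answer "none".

Take S = {Vic, Dana}. Its neighbourhood is {S7}, so |N(S)| = 1 < |S| = 2.
No single vertex violates Hall's condition since each has at least one neighbour, so 2 is the minimum.

2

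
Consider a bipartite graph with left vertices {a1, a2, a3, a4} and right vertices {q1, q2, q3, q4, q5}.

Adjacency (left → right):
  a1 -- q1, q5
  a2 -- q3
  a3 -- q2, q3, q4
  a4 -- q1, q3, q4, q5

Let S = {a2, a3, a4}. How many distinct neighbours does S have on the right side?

The union of neighbours of {a2, a3, a4} is {q1, q2, q3, q4, q5}, which has 5 elements.
Since |N(S)| = 5 ≥ |S| = 3, Hall's condition holds for this subset.

5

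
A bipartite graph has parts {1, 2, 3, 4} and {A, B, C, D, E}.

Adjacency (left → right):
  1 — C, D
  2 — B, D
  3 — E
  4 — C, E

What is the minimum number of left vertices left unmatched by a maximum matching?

A valid assignment of size 4: 1–D, 2–B, 3–E, 4–C.
All 4 left vertices are matched, so no larger matching exists.
That matches 4 of the 4, leaving 0 unmatched; no matching can do better.

0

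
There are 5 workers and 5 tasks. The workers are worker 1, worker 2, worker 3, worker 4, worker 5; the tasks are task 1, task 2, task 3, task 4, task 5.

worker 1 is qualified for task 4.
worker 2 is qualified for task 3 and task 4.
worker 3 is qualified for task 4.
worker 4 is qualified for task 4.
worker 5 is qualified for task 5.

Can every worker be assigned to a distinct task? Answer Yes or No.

No

The set {worker 1, worker 3, worker 4} has only 1 neighbour ({task 4}), so by Hall's theorem at most 3 of the 5 workers can be matched.
Hence no matching covers every worker.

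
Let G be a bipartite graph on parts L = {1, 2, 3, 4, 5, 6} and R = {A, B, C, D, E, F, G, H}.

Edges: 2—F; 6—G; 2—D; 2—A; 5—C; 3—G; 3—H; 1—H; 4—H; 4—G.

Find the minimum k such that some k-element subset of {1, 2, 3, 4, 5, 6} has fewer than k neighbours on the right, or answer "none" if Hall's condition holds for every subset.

3

Take S = {1, 3, 4}. Its neighbourhood is {G, H}, so |N(S)| = 2 < |S| = 3.
Every subset of size less than 3 has at least as many neighbours as members, so 3 is the minimum.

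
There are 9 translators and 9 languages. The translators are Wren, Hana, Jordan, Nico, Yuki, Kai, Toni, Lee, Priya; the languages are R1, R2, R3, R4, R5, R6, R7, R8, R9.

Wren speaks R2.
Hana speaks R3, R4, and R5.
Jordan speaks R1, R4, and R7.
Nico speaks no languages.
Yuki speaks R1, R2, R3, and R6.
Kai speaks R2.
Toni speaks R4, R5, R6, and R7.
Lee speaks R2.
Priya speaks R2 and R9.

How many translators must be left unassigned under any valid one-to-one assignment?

One maximum matching: Wren→R2, Hana→R5, Jordan→R4, Yuki→R3, Toni→R7, Priya→R9.
The set {Wren, Nico, Kai, Lee} has only 1 neighbour ({R2}), so by Hall's theorem at most 6 of the 9 translators can be matched.
That matches 6 of the 9, leaving 3 unmatched; no matching can do better.

3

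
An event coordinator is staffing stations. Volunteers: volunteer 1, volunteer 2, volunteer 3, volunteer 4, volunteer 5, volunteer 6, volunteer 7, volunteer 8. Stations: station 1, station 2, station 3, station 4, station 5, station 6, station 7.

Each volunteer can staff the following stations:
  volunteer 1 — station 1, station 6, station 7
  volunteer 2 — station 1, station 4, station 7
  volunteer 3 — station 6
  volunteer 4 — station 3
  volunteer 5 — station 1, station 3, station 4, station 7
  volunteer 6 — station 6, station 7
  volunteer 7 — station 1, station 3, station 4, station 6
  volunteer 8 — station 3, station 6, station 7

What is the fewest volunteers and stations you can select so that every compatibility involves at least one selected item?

A maximum matching has 5 edges (e.g. volunteer 1–station 7, volunteer 2–station 4, volunteer 3–station 6, volunteer 4–station 3, volunteer 5–station 1).
By König's theorem the minimum vertex cover has the same size. One such cover is {station 1, station 3, station 4, station 6, station 7}.

5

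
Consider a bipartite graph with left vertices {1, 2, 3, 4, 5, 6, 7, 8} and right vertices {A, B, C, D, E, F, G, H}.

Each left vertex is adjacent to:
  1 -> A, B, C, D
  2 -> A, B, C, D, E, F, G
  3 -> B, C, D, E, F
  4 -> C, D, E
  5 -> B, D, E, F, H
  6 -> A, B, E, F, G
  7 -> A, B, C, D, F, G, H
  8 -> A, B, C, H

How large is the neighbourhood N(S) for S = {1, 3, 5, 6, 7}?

8

The union of neighbours of {1, 3, 5, 6, 7} is {A, B, C, D, E, F, G, H}, which has 8 elements.
Since |N(S)| = 8 ≥ |S| = 5, Hall's condition holds for this subset.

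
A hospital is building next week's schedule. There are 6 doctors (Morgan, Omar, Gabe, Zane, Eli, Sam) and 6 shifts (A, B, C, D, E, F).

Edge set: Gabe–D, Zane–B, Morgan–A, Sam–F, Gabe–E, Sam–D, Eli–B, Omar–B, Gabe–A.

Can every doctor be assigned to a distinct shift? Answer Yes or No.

No

The set {Omar, Zane, Eli} has only 1 neighbour ({B}), so by Hall's theorem at most 4 of the 6 doctors can be matched.
Hence no matching covers every doctor.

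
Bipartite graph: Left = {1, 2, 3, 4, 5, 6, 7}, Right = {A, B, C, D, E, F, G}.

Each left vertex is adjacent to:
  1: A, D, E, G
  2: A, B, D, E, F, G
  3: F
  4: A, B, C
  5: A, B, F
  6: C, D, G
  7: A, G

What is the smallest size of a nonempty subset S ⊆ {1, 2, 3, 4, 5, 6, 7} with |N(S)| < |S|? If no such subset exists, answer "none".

A matching saturating every left vertex exists, for instance 1→D, 2→E, 3→F, 4→B, 5→A, 6→C, 7→G.
By Hall's marriage theorem, this means |N(S)| ≥ |S| for every subset S, so no violating subset exists.

none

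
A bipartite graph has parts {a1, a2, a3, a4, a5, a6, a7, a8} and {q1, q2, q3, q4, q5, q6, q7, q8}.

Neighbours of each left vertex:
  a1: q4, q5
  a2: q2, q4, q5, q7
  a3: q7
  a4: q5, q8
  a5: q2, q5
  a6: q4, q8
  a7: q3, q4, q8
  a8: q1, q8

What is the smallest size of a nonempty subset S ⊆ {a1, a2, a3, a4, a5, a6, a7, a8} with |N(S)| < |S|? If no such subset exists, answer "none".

6

Take S = {a1, a2, a3, a4, a5, a6}. Its neighbourhood is {q2, q4, q5, q7, q8}, so |N(S)| = 5 < |S| = 6.
Every subset of size less than 6 has at least as many neighbours as members, so 6 is the minimum.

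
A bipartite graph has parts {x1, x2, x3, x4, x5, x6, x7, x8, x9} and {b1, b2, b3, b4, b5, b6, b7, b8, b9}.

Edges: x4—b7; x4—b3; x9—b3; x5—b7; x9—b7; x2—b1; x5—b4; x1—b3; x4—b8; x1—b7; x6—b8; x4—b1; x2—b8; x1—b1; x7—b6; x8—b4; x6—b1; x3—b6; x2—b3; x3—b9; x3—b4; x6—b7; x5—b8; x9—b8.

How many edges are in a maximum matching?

7

One maximum matching: x1–b1, x2–b3, x3–b9, x4–b7, x5–b4, x6–b8, x7–b6.
The set {x1, x2, x4, x5, x6, x8, x9} has only 5 neighbours ({b1, b3, b4, b7, b8}), so by Hall's theorem at most 7 of the 9 left vertices can be matched.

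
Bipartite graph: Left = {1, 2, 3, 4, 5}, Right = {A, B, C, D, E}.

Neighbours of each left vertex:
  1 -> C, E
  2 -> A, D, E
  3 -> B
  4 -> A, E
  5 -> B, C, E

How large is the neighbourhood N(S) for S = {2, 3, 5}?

5

The union of neighbours of {2, 3, 5} is {A, B, C, D, E}, which has 5 elements.
Since |N(S)| = 5 ≥ |S| = 3, Hall's condition holds for this subset.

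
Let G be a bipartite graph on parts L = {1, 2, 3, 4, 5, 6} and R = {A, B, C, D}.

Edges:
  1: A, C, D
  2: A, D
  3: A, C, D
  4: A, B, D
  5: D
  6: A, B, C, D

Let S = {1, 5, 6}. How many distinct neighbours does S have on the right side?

4

The union of neighbours of {1, 5, 6} is {A, B, C, D}, which has 4 elements.
Since |N(S)| = 4 ≥ |S| = 3, Hall's condition holds for this subset.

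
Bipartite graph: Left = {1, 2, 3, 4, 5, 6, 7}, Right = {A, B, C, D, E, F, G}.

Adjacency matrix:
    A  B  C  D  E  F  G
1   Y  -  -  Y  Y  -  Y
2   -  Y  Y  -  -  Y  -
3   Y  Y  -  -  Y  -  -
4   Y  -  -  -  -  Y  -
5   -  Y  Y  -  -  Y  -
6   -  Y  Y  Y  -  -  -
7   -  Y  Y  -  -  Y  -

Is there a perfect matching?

One maximum matching: 1→G, 2→C, 3→E, 4→A, 5→F, 6→D, 7→B.
Every left vertex is matched, so this is a perfect matching.

Yes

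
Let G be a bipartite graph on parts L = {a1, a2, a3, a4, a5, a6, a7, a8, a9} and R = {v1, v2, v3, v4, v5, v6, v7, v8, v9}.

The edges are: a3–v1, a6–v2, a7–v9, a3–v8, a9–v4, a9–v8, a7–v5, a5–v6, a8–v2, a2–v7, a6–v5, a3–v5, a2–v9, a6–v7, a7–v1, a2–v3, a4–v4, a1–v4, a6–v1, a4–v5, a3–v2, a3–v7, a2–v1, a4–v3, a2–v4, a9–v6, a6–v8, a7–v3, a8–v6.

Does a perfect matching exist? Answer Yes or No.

Yes

For example, pair a1–v4, a2–v7, a3–v5, a4–v3, a5–v6, a6–v1, a7–v9, a8–v2, a9–v8.
All 9 left vertices are covered.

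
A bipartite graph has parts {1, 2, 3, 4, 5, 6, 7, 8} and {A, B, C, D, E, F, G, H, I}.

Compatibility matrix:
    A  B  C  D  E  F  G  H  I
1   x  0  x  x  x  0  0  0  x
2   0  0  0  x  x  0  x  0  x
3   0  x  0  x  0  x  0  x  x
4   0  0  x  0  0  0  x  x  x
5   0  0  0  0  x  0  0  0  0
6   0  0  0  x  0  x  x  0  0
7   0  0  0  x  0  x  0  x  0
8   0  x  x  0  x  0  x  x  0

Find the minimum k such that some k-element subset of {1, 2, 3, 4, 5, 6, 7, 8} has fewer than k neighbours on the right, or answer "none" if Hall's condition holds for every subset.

none

A matching saturating every left vertex exists, for instance 1→A, 2→I, 3→H, 4→C, 5→E, 6→D, 7→F, 8→G.
By Hall's marriage theorem, this means |N(S)| ≥ |S| for every subset S, so no violating subset exists.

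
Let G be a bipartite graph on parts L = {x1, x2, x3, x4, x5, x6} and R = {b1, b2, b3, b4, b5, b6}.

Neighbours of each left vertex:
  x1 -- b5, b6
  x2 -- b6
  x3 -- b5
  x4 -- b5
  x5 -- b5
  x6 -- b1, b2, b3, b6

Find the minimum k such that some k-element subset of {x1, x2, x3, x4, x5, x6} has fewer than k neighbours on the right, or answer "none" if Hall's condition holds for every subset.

2

Take S = {x3, x4}. Its neighbourhood is {b5}, so |N(S)| = 1 < |S| = 2.
No single vertex violates Hall's condition since each has at least one neighbour, so 2 is the minimum.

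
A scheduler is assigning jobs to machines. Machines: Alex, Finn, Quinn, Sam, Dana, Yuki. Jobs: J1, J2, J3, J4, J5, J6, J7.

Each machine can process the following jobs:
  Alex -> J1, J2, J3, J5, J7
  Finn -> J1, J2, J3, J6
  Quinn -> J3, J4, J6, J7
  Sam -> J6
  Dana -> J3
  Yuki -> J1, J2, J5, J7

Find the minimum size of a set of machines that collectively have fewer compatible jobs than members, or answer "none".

A matching saturating every machine exists, for instance Alex→J2, Finn→J1, Quinn→J4, Sam→J6, Dana→J3, Yuki→J7.
By Hall's marriage theorem, this means |N(S)| ≥ |S| for every subset S, so no violating subset exists.

none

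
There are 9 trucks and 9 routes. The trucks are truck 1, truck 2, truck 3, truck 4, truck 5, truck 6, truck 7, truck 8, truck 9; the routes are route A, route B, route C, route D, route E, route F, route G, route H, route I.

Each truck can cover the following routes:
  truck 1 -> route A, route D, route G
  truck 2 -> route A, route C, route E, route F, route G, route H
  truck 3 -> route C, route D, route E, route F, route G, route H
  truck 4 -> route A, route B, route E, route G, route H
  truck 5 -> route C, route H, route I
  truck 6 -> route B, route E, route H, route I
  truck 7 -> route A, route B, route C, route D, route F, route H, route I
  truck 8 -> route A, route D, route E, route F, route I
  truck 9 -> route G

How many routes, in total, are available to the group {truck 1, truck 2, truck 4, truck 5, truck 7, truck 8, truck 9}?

The union of neighbours of {truck 1, truck 2, truck 4, truck 5, truck 7, truck 8, truck 9} is {route A, route B, route C, route D, route E, route F, route G, route H, route I}, which has 9 elements.
Since |N(S)| = 9 ≥ |S| = 7, Hall's condition holds for this subset.

9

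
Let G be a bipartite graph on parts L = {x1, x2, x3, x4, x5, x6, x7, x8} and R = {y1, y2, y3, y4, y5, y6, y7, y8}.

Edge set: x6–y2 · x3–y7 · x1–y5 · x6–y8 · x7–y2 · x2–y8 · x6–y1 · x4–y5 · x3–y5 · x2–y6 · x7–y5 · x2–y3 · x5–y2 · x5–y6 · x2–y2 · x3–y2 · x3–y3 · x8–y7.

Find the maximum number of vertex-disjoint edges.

A valid assignment of size 7: x1→y5, x2→y8, x3→y3, x5→y6, x6→y1, x7→y2, x8→y7.
The set {x1, x4} has only 1 neighbour ({y5}), so by Hall's theorem at most 7 of the 8 left vertices can be matched.

7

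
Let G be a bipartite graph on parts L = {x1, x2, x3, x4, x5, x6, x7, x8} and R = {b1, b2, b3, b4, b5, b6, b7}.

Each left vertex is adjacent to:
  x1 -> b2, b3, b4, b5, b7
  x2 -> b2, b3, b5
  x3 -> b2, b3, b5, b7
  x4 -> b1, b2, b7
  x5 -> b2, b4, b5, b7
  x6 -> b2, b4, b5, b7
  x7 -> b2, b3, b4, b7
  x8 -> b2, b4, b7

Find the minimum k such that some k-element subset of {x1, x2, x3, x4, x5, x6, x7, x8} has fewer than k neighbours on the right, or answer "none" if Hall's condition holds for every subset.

6

Take S = {x1, x2, x3, x5, x6, x7}. Its neighbourhood is {b2, b3, b4, b5, b7}, so |N(S)| = 5 < |S| = 6.
Every subset of size less than 6 has at least as many neighbours as members, so 6 is the minimum.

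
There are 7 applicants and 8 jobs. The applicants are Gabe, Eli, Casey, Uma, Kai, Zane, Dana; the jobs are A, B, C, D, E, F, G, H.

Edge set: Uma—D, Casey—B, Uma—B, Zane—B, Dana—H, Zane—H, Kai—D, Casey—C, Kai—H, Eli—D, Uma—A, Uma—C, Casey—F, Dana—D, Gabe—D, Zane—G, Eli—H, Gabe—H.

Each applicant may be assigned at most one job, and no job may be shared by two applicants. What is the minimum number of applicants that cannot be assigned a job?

2

One maximum matching: Gabe-H, Eli-D, Casey-F, Uma-C, Zane-B.
The set {Gabe, Eli, Kai, Dana} has only 2 neighbours ({D, H}), so by Hall's theorem at most 5 of the 7 applicants can be matched.
That matches 5 of the 7, leaving 2 unmatched; no matching can do better.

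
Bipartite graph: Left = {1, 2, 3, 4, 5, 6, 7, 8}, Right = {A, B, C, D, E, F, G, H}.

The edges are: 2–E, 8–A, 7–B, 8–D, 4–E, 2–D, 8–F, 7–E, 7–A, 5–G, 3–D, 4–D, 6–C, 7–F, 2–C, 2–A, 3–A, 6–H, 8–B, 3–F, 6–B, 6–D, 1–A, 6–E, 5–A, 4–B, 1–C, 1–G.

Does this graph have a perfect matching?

Yes

For example, pair 1→G, 2→C, 3→F, 4→D, 5→A, 6→H, 7→E, 8→B.
Every left vertex is matched, so this is a perfect matching.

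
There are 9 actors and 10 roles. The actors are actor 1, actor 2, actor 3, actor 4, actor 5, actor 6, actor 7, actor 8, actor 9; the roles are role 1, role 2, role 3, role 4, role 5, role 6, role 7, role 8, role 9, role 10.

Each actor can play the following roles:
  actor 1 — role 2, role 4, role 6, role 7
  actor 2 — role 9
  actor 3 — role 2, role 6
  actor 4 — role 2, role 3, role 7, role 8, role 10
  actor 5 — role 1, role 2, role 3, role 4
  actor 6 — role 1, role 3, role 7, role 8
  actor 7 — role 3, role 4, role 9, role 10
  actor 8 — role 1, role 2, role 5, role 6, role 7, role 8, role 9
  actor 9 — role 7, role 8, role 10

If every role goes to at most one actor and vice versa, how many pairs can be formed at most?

9

One maximum matching: actor 1-role 4, actor 2-role 9, actor 3-role 6, actor 4-role 7, actor 5-role 2, actor 6-role 3, actor 7-role 10, actor 8-role 1, actor 9-role 8.
This saturates every actor, so 9 is the maximum.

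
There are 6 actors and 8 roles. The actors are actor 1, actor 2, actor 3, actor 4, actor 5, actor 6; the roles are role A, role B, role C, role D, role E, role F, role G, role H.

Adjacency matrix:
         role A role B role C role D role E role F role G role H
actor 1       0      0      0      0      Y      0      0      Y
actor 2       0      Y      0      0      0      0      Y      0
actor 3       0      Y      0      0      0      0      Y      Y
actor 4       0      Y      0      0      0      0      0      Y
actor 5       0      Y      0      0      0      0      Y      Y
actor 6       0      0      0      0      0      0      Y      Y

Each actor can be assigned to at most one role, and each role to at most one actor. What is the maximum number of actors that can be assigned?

For example, pair actor 1–role E, actor 2–role B, actor 3–role G, actor 4–role H.
The set {actor 2, actor 3, actor 4, actor 5, actor 6} has only 3 neighbours ({role B, role G, role H}), so by Hall's theorem at most 4 of the 6 actors can be matched.

4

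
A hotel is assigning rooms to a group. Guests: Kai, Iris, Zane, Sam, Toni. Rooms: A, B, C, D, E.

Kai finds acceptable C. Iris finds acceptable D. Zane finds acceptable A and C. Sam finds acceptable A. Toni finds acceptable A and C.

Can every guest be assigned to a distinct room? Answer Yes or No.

The set {Kai, Zane, Sam, Toni} has only 2 neighbours ({A, C}), so by Hall's theorem at most 3 of the 5 guests can be matched.
Hence no matching covers every guest.

No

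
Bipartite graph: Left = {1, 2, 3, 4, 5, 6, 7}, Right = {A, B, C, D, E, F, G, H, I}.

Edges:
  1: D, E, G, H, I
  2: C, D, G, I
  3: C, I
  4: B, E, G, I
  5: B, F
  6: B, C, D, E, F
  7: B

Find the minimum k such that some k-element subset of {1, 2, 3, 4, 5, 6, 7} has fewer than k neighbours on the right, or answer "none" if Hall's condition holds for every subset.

A matching saturating every left vertex exists, for instance 1→G, 2→C, 3→I, 4→E, 5→F, 6→D, 7→B.
By Hall's marriage theorem, this means |N(S)| ≥ |S| for every subset S, so no violating subset exists.

none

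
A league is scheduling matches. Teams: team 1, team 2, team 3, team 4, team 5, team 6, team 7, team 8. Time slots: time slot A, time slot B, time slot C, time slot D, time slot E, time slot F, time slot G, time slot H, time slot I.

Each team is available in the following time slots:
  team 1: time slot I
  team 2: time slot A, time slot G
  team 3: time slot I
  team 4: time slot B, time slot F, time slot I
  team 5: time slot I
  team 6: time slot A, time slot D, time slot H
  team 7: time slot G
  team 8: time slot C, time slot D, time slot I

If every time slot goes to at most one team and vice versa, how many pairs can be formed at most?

One maximum matching: team 1–time slot I, team 2–time slot A, team 4–time slot F, team 6–time slot H, team 7–time slot G, team 8–time slot D.
The set {team 1, team 3, team 5} has only 1 neighbour ({time slot I}), so by Hall's theorem at most 6 of the 8 teams can be matched.

6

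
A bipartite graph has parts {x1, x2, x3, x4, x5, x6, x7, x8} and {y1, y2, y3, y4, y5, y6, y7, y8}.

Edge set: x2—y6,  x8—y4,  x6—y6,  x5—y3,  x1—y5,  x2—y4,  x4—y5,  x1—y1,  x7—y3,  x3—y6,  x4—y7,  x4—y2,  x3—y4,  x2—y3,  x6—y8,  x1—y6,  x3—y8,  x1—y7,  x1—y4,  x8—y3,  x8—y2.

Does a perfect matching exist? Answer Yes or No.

No

The set {x5, x7} has only 1 neighbour ({y3}), so by Hall's theorem at most 7 of the 8 left vertices can be matched.
Hence no matching covers every left vertex.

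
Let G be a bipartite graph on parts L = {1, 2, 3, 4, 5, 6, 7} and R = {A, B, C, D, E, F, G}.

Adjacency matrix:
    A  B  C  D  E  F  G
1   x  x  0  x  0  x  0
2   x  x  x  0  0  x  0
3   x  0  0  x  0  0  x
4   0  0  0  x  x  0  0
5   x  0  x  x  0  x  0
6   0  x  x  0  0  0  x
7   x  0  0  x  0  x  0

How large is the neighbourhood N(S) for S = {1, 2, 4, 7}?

The union of neighbours of {1, 2, 4, 7} is {A, B, C, D, E, F}, which has 6 elements.
Since |N(S)| = 6 ≥ |S| = 4, Hall's condition holds for this subset.

6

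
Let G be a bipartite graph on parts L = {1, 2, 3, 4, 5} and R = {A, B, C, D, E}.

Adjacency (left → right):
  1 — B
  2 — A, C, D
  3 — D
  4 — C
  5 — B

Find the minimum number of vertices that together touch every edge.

4

A maximum matching has 4 edges (e.g. 1–B, 2–A, 3–D, 4–C).
By König's theorem the minimum vertex cover has the same size. One such cover is {2, 3, 4, B}.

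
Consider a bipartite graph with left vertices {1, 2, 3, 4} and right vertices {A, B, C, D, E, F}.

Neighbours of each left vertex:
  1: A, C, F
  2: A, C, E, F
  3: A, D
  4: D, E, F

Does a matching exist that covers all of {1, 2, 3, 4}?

One maximum matching: 1→F, 2→C, 3→D, 4→E.
Every left vertex is matched, so this matching saturates all of them.

Yes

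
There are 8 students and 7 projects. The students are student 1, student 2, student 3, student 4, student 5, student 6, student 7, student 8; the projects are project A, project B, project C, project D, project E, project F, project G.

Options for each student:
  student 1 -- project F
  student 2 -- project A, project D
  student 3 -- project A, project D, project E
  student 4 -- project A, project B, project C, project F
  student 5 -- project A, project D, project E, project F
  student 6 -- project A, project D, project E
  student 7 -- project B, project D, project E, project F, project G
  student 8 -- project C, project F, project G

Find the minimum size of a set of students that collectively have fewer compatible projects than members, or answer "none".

Take S = {student 1, student 2, student 3, student 5, student 6}. Its neighbourhood is {project A, project D, project E, project F}, so |N(S)| = 4 < |S| = 5.
Every subset of size less than 5 has at least as many neighbours as members, so 5 is the minimum.

5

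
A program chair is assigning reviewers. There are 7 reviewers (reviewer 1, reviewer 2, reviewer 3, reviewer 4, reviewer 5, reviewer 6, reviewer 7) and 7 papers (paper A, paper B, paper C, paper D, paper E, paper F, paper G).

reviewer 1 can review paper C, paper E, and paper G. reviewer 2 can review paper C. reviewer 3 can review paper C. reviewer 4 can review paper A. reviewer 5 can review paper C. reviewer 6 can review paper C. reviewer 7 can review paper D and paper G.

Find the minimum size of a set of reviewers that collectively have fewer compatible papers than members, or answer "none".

Take S = {reviewer 2, reviewer 3}. Its neighbourhood is {paper C}, so |N(S)| = 1 < |S| = 2.
No single vertex violates Hall's condition since each has at least one neighbour, so 2 is the minimum.

2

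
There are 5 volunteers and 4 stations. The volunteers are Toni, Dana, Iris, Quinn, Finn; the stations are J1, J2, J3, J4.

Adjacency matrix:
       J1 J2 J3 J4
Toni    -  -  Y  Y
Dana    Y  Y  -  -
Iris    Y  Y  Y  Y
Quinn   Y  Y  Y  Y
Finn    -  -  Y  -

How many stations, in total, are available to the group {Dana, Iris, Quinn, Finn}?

The union of neighbours of {Dana, Iris, Quinn, Finn} is {J1, J2, J3, J4}, which has 4 elements.
Since |N(S)| = 4 ≥ |S| = 4, Hall's condition holds for this subset.

4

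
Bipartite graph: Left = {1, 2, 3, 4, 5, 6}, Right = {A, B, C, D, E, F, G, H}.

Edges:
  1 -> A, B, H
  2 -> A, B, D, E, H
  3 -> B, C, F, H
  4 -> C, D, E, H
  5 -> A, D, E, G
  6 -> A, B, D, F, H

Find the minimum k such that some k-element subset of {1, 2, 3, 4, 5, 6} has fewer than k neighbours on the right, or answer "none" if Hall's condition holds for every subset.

A matching saturating every left vertex exists, for instance 1→H, 2→E, 3→B, 4→C, 5→D, 6→A.
By Hall's marriage theorem, this means |N(S)| ≥ |S| for every subset S, so no violating subset exists.

none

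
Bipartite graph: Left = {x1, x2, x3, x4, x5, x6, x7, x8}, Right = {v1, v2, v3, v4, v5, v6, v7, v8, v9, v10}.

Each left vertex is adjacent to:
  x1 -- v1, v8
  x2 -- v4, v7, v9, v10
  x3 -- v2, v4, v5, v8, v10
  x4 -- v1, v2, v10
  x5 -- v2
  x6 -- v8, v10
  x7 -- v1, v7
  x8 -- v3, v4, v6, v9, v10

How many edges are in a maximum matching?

For example, pair x1→v8, x2→v4, x3→v5, x4→v1, x5→v2, x6→v10, x7→v7, x8→v3.
All 8 left vertices are matched, so no larger matching exists.

8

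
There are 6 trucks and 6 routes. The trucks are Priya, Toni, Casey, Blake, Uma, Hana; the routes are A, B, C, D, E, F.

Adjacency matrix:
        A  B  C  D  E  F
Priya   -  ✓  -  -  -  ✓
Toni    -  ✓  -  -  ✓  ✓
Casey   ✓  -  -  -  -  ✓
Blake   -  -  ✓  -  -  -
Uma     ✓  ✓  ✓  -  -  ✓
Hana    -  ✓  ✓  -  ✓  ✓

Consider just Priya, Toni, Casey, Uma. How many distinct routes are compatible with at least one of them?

5

The union of neighbours of {Priya, Toni, Casey, Uma} is {A, B, C, E, F}, which has 5 elements.
Since |N(S)| = 5 ≥ |S| = 4, Hall's condition holds for this subset.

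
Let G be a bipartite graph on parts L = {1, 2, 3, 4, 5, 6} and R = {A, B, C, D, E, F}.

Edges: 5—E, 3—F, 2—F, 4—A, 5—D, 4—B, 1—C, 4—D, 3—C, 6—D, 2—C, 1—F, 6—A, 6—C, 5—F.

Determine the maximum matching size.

5

For example, pair 1→C, 2→F, 4→B, 5→E, 6→D.
The set {1, 2, 3} has only 2 neighbours ({C, F}), so by Hall's theorem at most 5 of the 6 left vertices can be matched.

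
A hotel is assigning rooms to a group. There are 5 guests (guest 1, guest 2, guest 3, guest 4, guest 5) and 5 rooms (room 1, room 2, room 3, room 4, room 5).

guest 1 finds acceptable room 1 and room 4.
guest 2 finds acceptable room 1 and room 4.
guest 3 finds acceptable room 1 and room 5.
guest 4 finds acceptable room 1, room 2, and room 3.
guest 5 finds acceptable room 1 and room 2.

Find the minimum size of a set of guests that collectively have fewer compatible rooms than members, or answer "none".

A matching saturating every guest exists, for instance guest 1→room 1, guest 2→room 4, guest 3→room 5, guest 4→room 3, guest 5→room 2.
By Hall's marriage theorem, this means |N(S)| ≥ |S| for every subset S, so no violating subset exists.

none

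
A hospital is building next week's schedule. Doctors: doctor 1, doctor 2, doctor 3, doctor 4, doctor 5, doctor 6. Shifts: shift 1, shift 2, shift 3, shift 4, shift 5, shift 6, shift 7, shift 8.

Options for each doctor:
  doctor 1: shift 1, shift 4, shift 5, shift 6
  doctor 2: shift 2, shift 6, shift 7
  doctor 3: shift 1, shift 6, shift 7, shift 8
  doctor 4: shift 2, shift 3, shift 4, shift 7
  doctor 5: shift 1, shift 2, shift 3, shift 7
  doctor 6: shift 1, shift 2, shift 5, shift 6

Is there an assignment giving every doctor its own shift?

Yes

One maximum matching: doctor 1→shift 5, doctor 2→shift 6, doctor 3→shift 8, doctor 4→shift 4, doctor 5→shift 3, doctor 6→shift 2.
Every doctor is matched, so this matching saturates all of them.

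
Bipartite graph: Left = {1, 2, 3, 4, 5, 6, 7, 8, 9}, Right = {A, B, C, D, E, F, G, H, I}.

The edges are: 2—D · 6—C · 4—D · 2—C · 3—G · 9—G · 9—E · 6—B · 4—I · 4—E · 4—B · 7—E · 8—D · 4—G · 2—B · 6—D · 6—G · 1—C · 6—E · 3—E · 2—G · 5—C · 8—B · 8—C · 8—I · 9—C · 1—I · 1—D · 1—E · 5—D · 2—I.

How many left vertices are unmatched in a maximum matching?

3

For example, pair 1→C, 2→B, 3→E, 4→I, 5→D, 6→G.
The set {1, 2, 3, 4, 5, 6, 7, 8, 9} has only 6 neighbours ({B, C, D, E, G, I}), so by Hall's theorem at most 6 of the 9 left vertices can be matched.
That matches 6 of the 9, leaving 3 unmatched; no matching can do better.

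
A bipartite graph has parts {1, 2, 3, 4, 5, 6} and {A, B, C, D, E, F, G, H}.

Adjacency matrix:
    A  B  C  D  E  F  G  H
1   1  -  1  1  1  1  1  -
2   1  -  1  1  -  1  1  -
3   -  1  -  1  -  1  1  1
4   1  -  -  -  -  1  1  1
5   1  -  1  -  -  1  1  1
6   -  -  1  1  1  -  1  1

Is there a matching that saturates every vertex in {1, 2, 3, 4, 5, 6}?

Yes

For example, pair 1→E, 2→F, 3→B, 4→H, 5→A, 6→G.
Every left vertex is matched, so this matching saturates all of them.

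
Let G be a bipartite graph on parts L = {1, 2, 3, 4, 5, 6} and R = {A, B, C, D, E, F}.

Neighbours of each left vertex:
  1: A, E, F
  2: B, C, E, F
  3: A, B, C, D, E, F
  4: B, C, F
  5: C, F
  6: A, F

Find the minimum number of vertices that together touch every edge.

The 6 edges 1–A, 2–E, 3–D, 4–B, 5–C, 6–F form a matching, so any vertex cover needs at least 6 vertices (one per matched edge).
Conversely {1, 2, 3, 4, 5, 6} meets every edge and has exactly 6 vertices, so 6 is optimal.

6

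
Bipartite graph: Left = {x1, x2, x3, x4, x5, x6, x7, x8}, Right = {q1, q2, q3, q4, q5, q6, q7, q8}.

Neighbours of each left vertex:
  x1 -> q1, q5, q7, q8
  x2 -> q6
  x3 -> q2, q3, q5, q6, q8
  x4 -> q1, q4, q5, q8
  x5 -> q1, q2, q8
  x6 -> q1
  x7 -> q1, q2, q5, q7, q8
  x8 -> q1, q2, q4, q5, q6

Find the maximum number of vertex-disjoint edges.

For example, pair x1–q7, x2–q6, x3–q3, x4–q8, x5–q2, x6–q1, x7–q5, x8–q4.
All 8 left vertices are matched, so no larger matching exists.

8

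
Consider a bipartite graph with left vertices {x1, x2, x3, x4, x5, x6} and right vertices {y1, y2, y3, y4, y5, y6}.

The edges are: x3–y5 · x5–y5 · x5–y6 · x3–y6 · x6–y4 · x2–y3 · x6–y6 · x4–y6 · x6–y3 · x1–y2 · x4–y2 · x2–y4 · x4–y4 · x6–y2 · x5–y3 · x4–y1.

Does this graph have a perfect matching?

Yes

For example, pair x1-y2, x2-y4, x3-y5, x4-y1, x5-y6, x6-y3.
All 6 left vertices are covered.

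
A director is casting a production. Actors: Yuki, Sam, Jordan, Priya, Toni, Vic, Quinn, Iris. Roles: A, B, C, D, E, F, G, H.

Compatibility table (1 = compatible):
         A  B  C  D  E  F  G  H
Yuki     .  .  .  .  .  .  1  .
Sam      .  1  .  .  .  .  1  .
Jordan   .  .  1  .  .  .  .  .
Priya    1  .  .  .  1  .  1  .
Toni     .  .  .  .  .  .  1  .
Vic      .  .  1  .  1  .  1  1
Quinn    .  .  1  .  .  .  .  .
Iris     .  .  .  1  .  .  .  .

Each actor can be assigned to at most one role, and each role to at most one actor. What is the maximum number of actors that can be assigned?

6

One maximum matching: Yuki–G, Sam–B, Jordan–C, Priya–A, Vic–E, Iris–D.
The set {Yuki, Jordan, Toni, Quinn} has only 2 neighbours ({C, G}), so by Hall's theorem at most 6 of the 8 actors can be matched.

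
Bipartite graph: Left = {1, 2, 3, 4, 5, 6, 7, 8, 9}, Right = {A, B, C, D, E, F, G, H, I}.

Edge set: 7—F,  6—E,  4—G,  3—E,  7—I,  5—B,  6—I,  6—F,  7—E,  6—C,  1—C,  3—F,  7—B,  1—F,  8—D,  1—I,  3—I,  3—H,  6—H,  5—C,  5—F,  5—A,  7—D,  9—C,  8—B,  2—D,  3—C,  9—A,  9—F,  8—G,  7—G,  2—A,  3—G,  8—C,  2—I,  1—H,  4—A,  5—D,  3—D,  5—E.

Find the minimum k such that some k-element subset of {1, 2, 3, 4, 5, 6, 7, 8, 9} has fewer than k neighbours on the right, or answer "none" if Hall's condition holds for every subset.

none

A matching saturating every left vertex exists, for instance 1→H, 2→I, 3→D, 4→A, 5→B, 6→E, 7→G, 8→C, 9→F.
By Hall's marriage theorem, this means |N(S)| ≥ |S| for every subset S, so no violating subset exists.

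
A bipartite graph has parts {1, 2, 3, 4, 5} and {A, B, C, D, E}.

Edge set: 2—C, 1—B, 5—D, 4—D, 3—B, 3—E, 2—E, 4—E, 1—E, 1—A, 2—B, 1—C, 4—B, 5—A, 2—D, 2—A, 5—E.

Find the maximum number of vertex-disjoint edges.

For example, pair 1→C, 2→A, 3→B, 4→D, 5→E.
All 5 left vertices are matched, so no larger matching exists.

5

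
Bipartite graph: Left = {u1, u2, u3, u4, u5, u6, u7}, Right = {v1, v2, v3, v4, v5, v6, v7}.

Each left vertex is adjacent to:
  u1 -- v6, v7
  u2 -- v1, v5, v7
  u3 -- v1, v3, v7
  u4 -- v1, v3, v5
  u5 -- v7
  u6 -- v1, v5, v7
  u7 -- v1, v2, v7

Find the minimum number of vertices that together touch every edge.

The 6 edges u1–v6, u2–v1, u3–v3, u4–v5, u5–v7, u7–v2 form a matching, so any vertex cover needs at least 6 vertices (one per matched edge).
Conversely {u1, u7, v1, v3, v5, v7} meets every edge and has exactly 6 vertices, so 6 is optimal.

6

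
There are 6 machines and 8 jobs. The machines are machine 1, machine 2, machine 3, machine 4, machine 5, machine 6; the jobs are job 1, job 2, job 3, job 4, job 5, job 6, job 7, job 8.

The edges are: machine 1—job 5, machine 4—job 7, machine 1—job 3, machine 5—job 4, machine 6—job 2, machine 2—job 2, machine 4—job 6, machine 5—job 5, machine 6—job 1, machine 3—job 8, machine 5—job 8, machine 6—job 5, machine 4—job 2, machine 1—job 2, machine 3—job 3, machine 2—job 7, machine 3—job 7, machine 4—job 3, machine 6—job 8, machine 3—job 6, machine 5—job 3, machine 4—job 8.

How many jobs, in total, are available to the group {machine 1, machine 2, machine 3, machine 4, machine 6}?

7

The union of neighbours of {machine 1, machine 2, machine 3, machine 4, machine 6} is {job 1, job 2, job 3, job 5, job 6, job 7, job 8}, which has 7 elements.
Since |N(S)| = 7 ≥ |S| = 5, Hall's condition holds for this subset.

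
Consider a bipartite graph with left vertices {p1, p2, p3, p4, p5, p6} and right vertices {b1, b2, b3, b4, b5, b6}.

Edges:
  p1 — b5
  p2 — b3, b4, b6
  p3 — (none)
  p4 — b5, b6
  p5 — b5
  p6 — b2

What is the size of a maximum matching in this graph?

One maximum matching: p1-b5, p2-b3, p4-b6, p6-b2.
The set {p1, p3, p5} has only 1 neighbour ({b5}), so by Hall's theorem at most 4 of the 6 left vertices can be matched.

4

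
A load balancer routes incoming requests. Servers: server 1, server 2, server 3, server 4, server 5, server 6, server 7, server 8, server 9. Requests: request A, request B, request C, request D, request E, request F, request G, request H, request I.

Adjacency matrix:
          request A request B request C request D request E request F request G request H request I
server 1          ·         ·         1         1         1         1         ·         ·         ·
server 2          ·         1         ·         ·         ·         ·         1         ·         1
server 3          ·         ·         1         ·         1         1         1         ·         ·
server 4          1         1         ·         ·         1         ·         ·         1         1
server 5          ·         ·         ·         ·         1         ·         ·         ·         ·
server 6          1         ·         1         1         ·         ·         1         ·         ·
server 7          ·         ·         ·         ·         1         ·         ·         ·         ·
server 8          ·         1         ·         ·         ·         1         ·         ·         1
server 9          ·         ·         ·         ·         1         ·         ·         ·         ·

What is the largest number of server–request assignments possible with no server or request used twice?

7

A valid assignment of size 7: server 1→request C, server 2→request I, server 3→request G, server 4→request H, server 5→request E, server 6→request A, server 8→request F.
The set {server 5, server 7, server 9} has only 1 neighbour ({request E}), so by Hall's theorem at most 7 of the 9 servers can be matched.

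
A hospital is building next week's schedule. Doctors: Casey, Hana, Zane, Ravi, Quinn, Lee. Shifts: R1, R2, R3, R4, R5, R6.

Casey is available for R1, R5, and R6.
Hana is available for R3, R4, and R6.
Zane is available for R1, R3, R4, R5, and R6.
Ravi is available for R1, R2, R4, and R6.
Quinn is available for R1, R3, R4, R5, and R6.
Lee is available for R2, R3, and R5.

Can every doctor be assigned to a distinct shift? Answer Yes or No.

For example, pair Casey–R5, Hana–R4, Zane–R6, Ravi–R2, Quinn–R1, Lee–R3.
Every doctor is matched, so this is a perfect matching.

Yes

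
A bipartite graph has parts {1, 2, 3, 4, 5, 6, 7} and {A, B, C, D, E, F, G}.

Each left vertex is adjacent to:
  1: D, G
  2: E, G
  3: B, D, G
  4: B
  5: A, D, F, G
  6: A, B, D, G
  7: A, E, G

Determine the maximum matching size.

6

A valid assignment of size 6: 1→D, 2→E, 3→G, 4→B, 5→F, 6→A.
The set {1, 2, 3, 4, 6, 7} has only 5 neighbours ({A, B, D, E, G}), so by Hall's theorem at most 6 of the 7 left vertices can be matched.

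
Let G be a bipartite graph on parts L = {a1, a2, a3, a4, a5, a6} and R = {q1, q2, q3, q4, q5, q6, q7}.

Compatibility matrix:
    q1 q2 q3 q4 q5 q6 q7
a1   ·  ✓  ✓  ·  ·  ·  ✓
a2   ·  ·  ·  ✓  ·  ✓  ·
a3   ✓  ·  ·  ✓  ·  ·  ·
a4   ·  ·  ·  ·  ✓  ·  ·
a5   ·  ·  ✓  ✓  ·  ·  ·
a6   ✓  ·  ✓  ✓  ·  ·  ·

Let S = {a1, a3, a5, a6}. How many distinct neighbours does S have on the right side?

5

The union of neighbours of {a1, a3, a5, a6} is {q1, q2, q3, q4, q7}, which has 5 elements.
Since |N(S)| = 5 ≥ |S| = 4, Hall's condition holds for this subset.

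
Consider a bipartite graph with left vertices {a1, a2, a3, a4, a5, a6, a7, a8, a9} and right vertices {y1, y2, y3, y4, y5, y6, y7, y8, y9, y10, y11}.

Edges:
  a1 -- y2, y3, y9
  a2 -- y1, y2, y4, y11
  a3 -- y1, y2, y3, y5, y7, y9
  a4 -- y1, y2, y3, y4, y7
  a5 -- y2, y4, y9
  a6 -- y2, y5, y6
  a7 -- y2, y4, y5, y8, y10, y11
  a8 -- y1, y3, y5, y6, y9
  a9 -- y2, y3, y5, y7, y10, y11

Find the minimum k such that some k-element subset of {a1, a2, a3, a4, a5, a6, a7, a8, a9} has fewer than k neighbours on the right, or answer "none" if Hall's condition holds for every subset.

A matching saturating every left vertex exists, for instance a1→y9, a2→y1, a3→y3, a4→y4, a5→y2, a6→y5, a7→y10, a8→y6, a9→y7.
By Hall's marriage theorem, this means |N(S)| ≥ |S| for every subset S, so no violating subset exists.

none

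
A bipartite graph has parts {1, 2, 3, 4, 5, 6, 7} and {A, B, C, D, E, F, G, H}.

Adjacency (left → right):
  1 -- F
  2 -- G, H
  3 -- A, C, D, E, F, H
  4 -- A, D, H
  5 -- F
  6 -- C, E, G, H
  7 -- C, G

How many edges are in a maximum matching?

One maximum matching: 1→F, 2→G, 3→A, 4→D, 6→E, 7→C.
The set {1, 5} has only 1 neighbour ({F}), so by Hall's theorem at most 6 of the 7 left vertices can be matched.

6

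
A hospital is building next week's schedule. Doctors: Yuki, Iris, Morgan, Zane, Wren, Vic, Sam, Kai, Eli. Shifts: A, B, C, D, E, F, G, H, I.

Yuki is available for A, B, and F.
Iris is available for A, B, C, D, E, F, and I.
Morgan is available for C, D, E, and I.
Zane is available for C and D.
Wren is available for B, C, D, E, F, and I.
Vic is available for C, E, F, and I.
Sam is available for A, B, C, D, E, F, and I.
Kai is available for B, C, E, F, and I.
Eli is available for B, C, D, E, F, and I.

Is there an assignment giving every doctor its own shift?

The set {Yuki, Iris, Morgan, Zane, Wren, Vic, Sam, Kai, Eli} has only 7 neighbours ({A, B, C, D, E, F, I}), so by Hall's theorem at most 7 of the 9 doctors can be matched.
Hence no matching covers every doctor.

No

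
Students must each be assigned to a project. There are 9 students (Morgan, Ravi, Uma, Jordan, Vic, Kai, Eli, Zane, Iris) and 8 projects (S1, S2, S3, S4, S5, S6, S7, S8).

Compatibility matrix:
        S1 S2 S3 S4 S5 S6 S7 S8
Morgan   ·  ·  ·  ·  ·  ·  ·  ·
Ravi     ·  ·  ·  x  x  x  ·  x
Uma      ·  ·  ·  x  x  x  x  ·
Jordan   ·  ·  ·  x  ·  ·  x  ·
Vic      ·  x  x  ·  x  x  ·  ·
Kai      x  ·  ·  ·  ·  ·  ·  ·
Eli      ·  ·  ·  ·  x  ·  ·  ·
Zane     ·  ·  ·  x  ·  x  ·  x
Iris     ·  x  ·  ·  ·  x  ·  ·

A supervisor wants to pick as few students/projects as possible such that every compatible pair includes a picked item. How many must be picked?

8

{Ravi, Uma, Jordan, Vic, Kai, Eli, Zane, Iris} is a vertex cover of size 8: every edge has an endpoint in this set.
No smaller cover exists because Ravi–S8, Uma–S6, Jordan–S7, Vic–S3, Kai–S1, Eli–S5, Zane–S4, Iris–S2 is a matching of size 8, and a cover must include an endpoint of each of these disjoint edges (König's theorem).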